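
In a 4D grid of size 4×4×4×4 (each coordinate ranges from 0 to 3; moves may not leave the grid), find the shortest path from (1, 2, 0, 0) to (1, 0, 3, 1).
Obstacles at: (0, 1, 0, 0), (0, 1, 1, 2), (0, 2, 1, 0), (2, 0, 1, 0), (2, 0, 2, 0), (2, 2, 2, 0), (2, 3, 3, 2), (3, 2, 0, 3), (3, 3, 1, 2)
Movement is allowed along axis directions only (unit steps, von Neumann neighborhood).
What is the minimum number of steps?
6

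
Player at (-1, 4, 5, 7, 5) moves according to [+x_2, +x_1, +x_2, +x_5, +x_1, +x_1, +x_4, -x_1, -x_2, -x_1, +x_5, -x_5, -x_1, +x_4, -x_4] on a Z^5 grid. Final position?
(-1, 5, 5, 8, 6)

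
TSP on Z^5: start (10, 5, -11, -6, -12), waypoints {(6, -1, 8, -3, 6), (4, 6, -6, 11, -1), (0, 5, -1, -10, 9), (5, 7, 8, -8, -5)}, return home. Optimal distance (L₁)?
172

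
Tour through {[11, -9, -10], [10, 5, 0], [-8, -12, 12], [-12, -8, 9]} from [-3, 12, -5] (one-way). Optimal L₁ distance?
104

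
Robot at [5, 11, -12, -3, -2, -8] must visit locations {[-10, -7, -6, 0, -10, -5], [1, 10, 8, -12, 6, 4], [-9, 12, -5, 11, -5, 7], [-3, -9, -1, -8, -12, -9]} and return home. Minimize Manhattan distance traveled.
248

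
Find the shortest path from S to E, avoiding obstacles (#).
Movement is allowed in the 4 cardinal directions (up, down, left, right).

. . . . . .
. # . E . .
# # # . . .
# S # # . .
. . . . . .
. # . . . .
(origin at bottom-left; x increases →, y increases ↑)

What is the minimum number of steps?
8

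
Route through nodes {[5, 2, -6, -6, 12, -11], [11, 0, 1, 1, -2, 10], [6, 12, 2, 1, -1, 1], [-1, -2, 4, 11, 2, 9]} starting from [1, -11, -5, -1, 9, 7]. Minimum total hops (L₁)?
152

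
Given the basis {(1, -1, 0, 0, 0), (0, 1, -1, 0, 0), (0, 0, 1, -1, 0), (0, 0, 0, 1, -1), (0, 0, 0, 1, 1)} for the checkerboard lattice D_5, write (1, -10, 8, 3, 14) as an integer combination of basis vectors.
b₁ - 9b₂ - b₃ - 6b₄ + 8b₅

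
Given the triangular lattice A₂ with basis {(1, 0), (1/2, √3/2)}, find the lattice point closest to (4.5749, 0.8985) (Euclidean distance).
(4.5, 0.866)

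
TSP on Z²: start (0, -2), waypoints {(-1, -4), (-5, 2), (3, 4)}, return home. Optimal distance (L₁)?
32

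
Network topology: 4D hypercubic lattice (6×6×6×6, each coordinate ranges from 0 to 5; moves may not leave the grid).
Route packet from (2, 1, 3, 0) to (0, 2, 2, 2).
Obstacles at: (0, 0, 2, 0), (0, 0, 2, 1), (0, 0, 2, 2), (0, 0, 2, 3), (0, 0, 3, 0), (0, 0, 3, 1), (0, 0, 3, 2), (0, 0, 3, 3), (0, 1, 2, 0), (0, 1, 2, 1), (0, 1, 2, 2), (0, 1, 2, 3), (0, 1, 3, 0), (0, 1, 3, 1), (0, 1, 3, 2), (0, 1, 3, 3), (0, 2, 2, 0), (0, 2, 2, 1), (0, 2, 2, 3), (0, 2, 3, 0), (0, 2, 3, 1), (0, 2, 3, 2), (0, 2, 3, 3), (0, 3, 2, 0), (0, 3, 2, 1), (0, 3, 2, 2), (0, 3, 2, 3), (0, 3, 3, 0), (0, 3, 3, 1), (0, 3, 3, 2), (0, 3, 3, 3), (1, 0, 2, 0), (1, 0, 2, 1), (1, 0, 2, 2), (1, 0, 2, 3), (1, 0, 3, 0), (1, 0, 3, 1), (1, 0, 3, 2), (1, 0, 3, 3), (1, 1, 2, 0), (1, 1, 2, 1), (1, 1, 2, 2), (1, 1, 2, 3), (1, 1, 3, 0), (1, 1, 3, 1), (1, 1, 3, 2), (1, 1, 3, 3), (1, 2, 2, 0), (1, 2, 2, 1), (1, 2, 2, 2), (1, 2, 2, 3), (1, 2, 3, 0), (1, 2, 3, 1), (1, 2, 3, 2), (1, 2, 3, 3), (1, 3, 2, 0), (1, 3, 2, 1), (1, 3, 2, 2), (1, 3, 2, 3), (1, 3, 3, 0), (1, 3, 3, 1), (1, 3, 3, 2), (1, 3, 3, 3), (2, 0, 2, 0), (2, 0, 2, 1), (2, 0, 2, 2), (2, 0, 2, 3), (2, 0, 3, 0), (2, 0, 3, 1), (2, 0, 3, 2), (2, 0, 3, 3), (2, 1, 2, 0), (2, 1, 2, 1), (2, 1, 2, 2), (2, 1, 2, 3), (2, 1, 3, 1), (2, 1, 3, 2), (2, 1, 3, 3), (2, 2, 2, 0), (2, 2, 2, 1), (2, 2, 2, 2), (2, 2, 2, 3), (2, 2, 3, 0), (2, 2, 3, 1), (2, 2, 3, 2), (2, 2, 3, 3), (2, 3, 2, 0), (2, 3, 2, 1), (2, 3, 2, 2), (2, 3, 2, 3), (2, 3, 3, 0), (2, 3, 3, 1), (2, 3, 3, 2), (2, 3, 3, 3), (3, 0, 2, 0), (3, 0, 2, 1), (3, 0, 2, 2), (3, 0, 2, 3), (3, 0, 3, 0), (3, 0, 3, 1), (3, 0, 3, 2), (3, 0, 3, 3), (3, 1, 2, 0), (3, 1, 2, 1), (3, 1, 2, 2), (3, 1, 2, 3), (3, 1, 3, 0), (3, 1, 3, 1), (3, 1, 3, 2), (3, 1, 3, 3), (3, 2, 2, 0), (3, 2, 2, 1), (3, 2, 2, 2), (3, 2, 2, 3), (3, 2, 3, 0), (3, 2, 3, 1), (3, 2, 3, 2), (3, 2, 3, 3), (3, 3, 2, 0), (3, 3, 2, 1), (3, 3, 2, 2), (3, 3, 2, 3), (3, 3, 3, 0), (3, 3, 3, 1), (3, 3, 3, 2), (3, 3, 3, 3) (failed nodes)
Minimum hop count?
14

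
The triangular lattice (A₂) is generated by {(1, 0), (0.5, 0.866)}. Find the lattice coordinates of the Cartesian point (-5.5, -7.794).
-b₁ - 9b₂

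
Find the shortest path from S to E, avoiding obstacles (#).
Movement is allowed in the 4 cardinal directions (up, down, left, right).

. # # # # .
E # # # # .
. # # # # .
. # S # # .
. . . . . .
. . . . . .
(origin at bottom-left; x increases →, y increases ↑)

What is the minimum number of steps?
6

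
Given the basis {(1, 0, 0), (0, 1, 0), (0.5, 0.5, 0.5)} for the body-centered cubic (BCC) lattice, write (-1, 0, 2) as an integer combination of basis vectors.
-3b₁ - 2b₂ + 4b₃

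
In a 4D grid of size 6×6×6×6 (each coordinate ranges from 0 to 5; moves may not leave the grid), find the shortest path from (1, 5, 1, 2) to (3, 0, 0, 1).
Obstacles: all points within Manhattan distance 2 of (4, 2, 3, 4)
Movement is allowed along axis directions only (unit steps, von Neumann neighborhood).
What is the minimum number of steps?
9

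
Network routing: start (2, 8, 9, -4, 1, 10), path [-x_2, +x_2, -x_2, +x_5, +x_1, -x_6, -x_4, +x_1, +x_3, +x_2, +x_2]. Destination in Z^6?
(4, 9, 10, -5, 2, 9)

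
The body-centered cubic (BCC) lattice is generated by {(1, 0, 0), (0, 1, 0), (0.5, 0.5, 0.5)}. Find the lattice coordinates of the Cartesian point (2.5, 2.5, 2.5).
5b₃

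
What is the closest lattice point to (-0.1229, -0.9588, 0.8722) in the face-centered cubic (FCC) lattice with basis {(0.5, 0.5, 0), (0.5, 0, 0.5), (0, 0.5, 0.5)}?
(0, -1, 1)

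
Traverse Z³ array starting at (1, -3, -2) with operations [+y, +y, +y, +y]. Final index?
(1, 1, -2)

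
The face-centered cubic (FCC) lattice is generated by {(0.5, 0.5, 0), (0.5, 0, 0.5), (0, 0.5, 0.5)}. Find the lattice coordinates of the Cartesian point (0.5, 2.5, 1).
2b₁ - b₂ + 3b₃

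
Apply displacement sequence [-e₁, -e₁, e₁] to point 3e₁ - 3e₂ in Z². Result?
(2, -3)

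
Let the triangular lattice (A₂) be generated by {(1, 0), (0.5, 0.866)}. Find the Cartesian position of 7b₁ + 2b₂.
(8, 1.732)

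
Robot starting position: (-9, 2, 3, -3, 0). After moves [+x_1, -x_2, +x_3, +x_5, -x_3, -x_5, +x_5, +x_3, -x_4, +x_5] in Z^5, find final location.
(-8, 1, 4, -4, 2)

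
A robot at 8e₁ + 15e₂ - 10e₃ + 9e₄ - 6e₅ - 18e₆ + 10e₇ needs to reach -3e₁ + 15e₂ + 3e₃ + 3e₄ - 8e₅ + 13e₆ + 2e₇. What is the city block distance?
71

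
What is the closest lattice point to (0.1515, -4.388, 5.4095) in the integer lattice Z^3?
(0, -4, 5)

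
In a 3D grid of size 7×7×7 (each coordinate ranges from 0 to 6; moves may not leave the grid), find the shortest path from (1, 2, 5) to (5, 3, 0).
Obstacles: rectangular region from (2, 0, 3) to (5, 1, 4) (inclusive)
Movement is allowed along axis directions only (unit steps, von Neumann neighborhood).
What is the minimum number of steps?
10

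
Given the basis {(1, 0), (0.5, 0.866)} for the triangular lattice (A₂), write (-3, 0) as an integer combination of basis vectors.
-3b₁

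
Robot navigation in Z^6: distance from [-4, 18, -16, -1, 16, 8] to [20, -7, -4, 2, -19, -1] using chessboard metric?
35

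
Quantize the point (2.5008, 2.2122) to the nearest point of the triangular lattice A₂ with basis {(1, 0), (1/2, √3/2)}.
(2.5, 2.598)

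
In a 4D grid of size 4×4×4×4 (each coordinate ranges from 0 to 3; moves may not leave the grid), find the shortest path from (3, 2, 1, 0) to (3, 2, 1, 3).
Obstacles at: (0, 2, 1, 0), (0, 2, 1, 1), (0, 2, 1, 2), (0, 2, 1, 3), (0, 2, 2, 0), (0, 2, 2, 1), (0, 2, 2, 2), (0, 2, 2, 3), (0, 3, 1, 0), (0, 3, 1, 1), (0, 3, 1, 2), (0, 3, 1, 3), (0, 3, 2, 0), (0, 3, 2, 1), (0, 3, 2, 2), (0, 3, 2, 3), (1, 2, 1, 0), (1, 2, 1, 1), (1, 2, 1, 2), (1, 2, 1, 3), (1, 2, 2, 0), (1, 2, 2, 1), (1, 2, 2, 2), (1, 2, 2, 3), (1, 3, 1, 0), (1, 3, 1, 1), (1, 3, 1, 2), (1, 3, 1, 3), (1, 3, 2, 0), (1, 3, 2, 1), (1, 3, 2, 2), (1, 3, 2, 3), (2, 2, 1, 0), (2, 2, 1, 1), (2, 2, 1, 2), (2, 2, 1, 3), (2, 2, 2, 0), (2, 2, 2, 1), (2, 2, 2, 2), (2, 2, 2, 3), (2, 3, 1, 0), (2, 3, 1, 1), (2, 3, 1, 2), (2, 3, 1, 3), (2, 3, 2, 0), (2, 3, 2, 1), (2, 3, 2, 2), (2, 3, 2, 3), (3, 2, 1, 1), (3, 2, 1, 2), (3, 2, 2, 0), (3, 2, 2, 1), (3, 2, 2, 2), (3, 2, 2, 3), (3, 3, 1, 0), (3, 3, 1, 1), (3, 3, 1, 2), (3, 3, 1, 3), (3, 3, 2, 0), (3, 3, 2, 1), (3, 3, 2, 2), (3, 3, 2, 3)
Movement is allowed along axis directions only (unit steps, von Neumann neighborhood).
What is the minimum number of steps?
5
(one shortest path: (3, 2, 1, 0) → (3, 1, 1, 0) → (3, 1, 1, 1) → (3, 1, 1, 2) → (3, 1, 1, 3) → (3, 2, 1, 3))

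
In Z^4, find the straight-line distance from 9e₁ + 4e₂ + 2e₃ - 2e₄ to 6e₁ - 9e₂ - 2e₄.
13.4907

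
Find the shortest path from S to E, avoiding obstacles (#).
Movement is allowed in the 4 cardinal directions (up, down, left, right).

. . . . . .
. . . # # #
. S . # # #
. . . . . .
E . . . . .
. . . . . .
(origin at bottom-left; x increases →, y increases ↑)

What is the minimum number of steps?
3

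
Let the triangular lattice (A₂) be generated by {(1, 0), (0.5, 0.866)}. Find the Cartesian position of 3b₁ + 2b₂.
(4, 1.732)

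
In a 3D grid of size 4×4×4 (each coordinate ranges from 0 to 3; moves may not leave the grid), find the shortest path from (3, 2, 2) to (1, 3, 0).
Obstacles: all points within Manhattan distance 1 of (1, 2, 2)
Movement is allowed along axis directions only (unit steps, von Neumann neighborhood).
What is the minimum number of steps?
5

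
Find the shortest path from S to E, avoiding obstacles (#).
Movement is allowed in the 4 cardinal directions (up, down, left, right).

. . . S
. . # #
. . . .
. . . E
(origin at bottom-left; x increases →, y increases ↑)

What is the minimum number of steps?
7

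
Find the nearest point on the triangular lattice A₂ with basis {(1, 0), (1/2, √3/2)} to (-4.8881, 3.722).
(-5, 3.464)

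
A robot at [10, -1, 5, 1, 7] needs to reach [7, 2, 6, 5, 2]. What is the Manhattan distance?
16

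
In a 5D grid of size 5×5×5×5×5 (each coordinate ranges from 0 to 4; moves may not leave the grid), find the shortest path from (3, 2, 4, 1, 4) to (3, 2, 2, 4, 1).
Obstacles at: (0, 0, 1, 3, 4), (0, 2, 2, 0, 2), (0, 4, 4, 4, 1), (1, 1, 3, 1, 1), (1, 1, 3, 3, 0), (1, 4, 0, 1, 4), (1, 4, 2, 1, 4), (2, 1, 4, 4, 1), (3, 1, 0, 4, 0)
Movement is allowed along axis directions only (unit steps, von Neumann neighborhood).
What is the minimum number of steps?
8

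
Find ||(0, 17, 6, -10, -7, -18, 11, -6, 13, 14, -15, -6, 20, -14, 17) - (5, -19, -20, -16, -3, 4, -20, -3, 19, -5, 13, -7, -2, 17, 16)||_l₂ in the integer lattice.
78.3007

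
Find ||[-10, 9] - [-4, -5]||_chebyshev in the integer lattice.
14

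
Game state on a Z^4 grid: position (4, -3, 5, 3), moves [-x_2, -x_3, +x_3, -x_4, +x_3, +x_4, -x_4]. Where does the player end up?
(4, -4, 6, 2)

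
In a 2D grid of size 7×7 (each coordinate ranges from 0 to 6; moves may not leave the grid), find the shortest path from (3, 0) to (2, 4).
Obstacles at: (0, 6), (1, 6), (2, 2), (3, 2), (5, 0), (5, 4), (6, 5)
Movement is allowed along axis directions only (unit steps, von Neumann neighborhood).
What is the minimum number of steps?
7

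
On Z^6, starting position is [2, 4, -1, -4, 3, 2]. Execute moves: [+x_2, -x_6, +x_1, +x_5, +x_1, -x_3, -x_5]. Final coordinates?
(4, 5, -2, -4, 3, 1)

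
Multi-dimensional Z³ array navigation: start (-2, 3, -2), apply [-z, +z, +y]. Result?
(-2, 4, -2)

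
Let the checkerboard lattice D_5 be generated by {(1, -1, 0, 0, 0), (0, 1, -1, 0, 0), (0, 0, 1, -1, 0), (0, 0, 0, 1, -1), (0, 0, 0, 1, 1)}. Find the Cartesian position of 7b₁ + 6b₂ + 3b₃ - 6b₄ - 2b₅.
(7, -1, -3, -11, 4)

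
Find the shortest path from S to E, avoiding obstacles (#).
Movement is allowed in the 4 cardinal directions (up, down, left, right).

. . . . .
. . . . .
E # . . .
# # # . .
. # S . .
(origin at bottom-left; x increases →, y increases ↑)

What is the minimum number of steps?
8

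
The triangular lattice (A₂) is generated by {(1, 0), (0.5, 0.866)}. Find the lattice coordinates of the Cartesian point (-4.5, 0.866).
-5b₁ + b₂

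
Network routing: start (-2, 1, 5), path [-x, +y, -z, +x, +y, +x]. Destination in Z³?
(-1, 3, 4)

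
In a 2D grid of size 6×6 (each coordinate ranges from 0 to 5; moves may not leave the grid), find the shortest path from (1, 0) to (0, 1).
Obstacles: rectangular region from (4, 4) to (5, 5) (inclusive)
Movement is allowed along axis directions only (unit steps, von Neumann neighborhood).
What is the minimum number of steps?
2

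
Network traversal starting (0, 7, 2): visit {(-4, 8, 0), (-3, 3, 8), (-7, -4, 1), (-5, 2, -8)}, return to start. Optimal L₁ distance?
70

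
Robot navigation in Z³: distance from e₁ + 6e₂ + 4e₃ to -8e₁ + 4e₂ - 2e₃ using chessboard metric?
9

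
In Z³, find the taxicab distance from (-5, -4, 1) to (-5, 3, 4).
10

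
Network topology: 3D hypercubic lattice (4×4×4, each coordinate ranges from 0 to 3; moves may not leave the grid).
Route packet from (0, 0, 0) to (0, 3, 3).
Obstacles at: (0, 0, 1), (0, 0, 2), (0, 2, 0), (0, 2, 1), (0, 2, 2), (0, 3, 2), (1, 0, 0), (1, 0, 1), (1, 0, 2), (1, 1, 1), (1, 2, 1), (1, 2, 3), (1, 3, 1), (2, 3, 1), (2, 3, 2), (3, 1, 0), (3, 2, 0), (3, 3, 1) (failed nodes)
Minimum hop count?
6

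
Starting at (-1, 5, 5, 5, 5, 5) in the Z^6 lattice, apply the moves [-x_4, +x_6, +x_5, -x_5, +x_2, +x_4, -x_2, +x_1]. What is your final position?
(0, 5, 5, 5, 5, 6)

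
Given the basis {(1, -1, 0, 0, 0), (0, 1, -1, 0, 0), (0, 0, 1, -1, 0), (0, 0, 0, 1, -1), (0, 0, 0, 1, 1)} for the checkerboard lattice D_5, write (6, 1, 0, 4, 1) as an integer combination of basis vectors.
6b₁ + 7b₂ + 7b₃ + 5b₄ + 6b₅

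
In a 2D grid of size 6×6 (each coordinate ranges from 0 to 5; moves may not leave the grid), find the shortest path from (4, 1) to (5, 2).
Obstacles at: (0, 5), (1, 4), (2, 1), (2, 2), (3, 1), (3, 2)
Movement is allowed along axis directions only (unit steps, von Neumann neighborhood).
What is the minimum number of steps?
2
(one shortest path: (4, 1) → (5, 1) → (5, 2))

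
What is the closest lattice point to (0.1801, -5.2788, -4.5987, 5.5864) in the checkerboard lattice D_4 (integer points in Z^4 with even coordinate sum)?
(0, -5, -5, 6)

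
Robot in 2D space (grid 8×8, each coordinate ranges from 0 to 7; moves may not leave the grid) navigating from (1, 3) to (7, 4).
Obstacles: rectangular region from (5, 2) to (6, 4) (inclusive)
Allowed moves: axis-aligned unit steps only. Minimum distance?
9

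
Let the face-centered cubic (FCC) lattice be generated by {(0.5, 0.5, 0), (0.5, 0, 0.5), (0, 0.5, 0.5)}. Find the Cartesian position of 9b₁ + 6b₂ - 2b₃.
(7.5, 3.5, 2)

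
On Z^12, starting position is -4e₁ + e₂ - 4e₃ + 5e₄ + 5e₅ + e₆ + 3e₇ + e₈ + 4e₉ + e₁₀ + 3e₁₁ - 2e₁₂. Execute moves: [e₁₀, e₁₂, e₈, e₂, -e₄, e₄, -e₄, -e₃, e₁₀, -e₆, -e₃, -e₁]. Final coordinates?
(-5, 2, -6, 4, 5, 0, 3, 2, 4, 3, 3, -1)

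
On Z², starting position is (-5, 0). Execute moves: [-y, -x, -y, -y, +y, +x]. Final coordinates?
(-5, -2)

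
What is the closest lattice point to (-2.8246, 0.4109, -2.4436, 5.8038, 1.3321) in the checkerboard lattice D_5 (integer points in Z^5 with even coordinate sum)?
(-3, 0, -2, 6, 1)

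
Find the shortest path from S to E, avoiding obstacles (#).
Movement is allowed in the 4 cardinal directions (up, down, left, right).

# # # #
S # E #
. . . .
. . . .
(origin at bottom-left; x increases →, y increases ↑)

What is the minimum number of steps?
4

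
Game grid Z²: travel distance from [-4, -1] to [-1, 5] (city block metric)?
9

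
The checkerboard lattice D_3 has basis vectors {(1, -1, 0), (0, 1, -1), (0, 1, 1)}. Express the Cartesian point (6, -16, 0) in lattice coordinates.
6b₁ - 5b₂ - 5b₃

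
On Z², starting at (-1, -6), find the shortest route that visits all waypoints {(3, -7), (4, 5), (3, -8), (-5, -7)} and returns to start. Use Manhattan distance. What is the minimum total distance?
44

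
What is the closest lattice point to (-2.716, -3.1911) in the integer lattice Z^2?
(-3, -3)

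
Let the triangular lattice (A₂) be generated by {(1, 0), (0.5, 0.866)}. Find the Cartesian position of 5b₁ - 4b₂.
(3, -3.464)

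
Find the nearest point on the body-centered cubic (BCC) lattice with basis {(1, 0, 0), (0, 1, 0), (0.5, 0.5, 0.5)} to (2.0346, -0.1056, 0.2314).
(2, 0, 0)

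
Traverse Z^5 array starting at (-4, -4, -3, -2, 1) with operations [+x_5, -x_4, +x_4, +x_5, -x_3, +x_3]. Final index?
(-4, -4, -3, -2, 3)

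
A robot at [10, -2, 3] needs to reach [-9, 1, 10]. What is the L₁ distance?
29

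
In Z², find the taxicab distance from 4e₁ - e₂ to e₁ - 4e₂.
6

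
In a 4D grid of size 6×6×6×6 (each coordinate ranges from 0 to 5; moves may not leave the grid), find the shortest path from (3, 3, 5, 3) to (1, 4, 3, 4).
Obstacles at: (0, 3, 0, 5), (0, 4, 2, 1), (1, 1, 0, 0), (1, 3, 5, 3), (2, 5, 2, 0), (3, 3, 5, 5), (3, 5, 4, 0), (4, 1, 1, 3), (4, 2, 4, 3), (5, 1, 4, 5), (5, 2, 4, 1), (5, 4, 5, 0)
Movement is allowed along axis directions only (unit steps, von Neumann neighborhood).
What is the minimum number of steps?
6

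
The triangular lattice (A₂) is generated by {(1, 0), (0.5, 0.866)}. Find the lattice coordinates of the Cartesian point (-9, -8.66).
-4b₁ - 10b₂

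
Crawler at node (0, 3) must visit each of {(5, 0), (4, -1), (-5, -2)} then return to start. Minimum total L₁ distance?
30
(one optimal route: (0, 3) → (5, 0) → (4, -1) → (-5, -2) → (0, 3))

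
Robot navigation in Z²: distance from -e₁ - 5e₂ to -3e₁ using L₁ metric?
7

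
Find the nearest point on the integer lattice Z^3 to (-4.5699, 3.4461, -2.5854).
(-5, 3, -3)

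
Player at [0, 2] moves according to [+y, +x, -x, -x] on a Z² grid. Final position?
(-1, 3)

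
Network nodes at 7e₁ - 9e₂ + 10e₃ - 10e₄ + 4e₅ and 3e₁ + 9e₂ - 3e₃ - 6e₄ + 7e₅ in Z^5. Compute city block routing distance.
42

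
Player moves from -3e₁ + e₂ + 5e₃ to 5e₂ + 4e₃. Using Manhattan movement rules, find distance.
8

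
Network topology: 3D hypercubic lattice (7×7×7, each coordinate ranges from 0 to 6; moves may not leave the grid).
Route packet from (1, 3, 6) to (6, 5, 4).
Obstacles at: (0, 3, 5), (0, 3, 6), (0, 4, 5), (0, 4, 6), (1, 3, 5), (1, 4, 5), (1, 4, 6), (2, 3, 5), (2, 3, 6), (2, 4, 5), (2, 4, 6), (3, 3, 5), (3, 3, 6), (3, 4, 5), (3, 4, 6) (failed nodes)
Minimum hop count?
11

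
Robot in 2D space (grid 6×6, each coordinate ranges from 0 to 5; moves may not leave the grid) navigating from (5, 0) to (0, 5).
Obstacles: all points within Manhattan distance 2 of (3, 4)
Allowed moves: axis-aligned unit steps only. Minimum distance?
10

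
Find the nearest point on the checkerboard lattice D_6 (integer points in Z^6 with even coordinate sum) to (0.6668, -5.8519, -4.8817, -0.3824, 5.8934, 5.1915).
(1, -6, -5, -1, 6, 5)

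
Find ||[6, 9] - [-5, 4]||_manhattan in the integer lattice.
16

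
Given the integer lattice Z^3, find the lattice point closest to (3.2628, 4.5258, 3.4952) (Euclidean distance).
(3, 5, 3)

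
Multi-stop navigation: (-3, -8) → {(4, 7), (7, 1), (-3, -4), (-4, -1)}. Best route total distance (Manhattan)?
30
(one optimal route: (-3, -8) → (-3, -4) → (-4, -1) → (7, 1) → (4, 7))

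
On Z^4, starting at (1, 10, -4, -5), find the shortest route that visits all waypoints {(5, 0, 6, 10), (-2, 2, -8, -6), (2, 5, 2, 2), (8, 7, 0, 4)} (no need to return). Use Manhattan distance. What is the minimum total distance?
75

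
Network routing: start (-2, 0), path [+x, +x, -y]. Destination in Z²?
(0, -1)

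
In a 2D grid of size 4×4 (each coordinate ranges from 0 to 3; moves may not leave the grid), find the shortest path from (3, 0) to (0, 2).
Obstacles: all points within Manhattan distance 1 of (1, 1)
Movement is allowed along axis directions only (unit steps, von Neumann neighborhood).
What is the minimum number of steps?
7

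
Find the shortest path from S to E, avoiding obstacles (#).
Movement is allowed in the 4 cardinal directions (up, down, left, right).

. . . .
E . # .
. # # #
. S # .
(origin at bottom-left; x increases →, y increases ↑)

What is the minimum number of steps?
3
(one shortest path: (1, 0) → (0, 0) → (0, 1) → (0, 2))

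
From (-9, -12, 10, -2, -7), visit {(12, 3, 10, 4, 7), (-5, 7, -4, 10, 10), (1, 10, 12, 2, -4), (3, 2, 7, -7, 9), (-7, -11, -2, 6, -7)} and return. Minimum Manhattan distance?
208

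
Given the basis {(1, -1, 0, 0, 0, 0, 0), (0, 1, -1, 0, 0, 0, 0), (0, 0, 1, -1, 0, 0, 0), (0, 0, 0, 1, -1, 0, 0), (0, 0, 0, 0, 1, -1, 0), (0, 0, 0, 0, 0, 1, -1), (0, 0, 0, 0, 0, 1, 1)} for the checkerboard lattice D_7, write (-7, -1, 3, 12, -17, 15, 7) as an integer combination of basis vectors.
-7b₁ - 8b₂ - 5b₃ + 7b₄ - 10b₅ - b₆ + 6b₇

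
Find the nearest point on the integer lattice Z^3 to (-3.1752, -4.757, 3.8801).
(-3, -5, 4)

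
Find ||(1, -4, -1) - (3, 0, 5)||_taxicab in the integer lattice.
12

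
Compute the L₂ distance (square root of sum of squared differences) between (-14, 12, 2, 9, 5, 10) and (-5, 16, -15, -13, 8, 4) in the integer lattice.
30.249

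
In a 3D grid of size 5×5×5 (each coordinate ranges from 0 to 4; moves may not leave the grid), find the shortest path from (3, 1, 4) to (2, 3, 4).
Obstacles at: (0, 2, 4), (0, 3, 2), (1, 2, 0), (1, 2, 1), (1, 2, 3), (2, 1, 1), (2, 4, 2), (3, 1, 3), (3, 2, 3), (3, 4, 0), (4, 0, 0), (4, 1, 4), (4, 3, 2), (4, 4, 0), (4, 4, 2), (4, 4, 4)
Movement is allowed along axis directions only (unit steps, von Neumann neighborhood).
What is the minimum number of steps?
3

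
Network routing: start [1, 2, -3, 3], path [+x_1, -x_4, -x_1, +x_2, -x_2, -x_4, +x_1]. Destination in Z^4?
(2, 2, -3, 1)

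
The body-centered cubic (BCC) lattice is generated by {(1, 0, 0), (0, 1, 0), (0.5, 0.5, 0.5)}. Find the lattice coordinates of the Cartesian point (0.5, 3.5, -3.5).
4b₁ + 7b₂ - 7b₃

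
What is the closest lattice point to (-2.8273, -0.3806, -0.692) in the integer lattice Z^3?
(-3, 0, -1)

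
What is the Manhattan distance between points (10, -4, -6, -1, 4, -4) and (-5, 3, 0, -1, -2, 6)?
44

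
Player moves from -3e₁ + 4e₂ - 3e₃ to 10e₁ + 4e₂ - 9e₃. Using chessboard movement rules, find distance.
13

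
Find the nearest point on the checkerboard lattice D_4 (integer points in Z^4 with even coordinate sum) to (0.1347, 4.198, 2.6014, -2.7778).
(0, 4, 3, -3)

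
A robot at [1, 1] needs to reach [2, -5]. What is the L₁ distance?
7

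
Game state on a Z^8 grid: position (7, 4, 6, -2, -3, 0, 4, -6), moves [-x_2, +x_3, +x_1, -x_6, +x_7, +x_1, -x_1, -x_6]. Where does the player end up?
(8, 3, 7, -2, -3, -2, 5, -6)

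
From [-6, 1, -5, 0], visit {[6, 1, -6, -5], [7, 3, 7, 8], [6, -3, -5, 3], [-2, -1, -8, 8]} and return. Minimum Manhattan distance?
100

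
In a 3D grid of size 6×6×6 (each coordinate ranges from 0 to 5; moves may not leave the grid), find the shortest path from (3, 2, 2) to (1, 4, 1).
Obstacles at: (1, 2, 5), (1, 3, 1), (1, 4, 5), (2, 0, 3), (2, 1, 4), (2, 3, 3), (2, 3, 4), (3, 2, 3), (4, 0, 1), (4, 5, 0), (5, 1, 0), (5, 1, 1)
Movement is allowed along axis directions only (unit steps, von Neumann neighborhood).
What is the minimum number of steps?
5
(one shortest path: (3, 2, 2) → (2, 2, 2) → (1, 2, 2) → (1, 3, 2) → (1, 4, 2) → (1, 4, 1))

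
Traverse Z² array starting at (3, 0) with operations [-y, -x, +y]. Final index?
(2, 0)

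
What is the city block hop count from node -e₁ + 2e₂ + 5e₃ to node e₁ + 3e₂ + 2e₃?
6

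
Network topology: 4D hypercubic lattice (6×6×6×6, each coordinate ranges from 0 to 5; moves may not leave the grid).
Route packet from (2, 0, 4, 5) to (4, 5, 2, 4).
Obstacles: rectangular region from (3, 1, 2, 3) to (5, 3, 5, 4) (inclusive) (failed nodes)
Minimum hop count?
10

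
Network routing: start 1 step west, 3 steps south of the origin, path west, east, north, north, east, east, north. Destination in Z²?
(1, 0)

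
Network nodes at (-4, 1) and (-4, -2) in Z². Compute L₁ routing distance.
3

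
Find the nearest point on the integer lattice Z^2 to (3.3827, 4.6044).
(3, 5)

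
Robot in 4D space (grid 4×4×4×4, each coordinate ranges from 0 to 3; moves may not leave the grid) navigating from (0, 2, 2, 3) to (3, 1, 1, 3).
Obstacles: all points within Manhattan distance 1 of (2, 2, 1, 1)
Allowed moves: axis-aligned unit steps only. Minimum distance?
5
(one shortest path: (0, 2, 2, 3) → (1, 2, 2, 3) → (2, 2, 2, 3) → (3, 2, 2, 3) → (3, 1, 2, 3) → (3, 1, 1, 3))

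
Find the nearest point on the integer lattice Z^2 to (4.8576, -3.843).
(5, -4)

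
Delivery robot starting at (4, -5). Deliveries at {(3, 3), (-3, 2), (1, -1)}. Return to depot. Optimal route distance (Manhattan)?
30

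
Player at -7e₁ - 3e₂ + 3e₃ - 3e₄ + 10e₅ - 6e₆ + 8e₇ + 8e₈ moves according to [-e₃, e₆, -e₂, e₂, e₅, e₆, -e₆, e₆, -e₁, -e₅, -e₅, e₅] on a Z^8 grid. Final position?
(-8, -3, 2, -3, 10, -4, 8, 8)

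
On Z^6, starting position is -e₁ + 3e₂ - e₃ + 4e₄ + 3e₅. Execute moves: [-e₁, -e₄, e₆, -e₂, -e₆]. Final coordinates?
(-2, 2, -1, 3, 3, 0)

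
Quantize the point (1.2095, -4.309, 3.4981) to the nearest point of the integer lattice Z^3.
(1, -4, 3)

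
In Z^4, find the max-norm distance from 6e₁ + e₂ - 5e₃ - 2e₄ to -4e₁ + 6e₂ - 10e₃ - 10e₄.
10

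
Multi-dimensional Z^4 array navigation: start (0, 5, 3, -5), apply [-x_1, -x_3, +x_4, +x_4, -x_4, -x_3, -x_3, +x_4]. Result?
(-1, 5, 0, -3)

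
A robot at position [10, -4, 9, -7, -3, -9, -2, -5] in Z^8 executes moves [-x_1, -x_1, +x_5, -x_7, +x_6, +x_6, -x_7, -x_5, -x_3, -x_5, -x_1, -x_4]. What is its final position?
(7, -4, 8, -8, -4, -7, -4, -5)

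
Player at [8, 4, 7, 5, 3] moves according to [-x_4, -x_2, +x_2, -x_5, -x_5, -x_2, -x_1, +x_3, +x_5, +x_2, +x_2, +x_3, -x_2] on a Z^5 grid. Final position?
(7, 4, 9, 4, 2)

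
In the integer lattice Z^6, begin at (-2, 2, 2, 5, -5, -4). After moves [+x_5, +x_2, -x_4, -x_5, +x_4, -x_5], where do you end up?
(-2, 3, 2, 5, -6, -4)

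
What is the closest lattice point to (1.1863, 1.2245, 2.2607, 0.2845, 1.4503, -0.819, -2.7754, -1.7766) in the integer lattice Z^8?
(1, 1, 2, 0, 1, -1, -3, -2)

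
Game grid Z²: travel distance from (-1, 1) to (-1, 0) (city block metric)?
1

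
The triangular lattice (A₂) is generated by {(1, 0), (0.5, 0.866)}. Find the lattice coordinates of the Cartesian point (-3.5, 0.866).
-4b₁ + b₂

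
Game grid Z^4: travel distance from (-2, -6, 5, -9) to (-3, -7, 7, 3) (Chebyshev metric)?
12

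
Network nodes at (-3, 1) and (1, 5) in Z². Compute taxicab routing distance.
8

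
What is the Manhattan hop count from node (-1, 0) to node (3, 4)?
8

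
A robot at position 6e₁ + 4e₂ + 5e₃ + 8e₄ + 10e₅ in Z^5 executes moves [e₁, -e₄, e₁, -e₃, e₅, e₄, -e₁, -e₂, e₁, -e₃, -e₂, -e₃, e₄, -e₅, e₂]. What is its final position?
(8, 3, 2, 9, 10)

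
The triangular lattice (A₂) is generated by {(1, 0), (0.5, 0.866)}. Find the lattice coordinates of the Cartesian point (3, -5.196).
6b₁ - 6b₂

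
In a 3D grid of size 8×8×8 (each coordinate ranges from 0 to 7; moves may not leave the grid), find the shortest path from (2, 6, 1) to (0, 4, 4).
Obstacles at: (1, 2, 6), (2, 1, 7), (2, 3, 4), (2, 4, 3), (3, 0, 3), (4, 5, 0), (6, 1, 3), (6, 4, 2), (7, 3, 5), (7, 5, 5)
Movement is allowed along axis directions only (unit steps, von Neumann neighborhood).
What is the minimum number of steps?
7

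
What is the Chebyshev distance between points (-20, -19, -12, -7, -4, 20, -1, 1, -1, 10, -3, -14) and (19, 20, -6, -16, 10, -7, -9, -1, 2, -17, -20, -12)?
39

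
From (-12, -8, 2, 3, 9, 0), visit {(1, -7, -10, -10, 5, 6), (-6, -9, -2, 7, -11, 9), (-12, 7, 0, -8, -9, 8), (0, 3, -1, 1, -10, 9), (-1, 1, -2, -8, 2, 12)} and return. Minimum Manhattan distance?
210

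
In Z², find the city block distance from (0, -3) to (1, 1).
5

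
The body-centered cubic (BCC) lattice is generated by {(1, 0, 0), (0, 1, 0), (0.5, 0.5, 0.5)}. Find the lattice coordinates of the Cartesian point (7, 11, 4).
3b₁ + 7b₂ + 8b₃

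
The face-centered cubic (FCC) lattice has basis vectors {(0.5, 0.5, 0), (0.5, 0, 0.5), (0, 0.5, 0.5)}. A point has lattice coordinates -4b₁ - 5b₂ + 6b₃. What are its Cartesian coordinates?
(-4.5, 1, 0.5)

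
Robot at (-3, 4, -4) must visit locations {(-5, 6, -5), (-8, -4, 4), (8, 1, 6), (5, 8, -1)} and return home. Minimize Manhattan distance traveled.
82
(one optimal route: (-3, 4, -4) → (-5, 6, -5) → (-8, -4, 4) → (8, 1, 6) → (5, 8, -1) → (-3, 4, -4))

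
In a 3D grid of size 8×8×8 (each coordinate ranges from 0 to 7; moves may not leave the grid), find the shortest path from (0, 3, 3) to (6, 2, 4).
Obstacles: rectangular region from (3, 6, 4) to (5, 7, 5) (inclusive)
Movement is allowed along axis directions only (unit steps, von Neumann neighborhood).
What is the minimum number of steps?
8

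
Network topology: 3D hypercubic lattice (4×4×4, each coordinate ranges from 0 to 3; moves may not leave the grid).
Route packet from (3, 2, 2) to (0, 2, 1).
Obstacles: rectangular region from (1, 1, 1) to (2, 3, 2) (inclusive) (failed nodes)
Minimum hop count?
6
(one shortest path: (3, 2, 2) → (3, 2, 1) → (3, 2, 0) → (2, 2, 0) → (1, 2, 0) → (0, 2, 0) → (0, 2, 1))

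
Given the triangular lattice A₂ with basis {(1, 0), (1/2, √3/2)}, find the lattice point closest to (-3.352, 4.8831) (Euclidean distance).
(-3, 5.196)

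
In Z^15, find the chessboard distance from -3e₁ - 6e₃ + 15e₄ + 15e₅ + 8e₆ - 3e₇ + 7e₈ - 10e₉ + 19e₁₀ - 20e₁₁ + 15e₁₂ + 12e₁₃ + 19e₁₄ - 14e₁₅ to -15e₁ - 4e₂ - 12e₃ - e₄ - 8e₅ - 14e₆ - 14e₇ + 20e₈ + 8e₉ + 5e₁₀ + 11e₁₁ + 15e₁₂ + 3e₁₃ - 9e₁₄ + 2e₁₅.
31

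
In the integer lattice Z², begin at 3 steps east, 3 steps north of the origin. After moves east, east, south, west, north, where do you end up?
(4, 3)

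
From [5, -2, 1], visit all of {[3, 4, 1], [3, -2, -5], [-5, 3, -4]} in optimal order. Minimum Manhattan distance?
34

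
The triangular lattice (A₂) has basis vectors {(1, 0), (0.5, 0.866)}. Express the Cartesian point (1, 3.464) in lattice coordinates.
-b₁ + 4b₂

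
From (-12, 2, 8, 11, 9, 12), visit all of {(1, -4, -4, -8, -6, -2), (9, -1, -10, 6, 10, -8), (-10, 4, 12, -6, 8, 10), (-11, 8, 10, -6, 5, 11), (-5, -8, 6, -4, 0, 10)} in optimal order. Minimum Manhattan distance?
168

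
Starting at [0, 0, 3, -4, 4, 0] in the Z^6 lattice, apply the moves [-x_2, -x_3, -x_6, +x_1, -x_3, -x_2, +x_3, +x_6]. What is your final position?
(1, -2, 2, -4, 4, 0)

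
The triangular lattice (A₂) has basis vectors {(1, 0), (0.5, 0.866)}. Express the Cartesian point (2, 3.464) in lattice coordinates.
4b₂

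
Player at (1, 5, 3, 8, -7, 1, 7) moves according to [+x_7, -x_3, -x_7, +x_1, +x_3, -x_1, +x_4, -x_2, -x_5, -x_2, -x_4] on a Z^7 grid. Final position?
(1, 3, 3, 8, -8, 1, 7)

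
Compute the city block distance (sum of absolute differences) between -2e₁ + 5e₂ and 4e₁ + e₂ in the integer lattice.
10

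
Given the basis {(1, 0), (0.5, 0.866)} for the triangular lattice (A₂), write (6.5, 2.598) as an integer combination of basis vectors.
5b₁ + 3b₂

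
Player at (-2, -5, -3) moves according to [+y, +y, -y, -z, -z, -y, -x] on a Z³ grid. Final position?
(-3, -5, -5)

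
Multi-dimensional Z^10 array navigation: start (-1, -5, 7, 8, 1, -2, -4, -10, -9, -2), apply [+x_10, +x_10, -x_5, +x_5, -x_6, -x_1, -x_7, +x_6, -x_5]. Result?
(-2, -5, 7, 8, 0, -2, -5, -10, -9, 0)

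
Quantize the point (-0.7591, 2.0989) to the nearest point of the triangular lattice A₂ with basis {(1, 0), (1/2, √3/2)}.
(-1, 1.732)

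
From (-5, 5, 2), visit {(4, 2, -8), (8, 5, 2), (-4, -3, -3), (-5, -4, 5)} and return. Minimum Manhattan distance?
70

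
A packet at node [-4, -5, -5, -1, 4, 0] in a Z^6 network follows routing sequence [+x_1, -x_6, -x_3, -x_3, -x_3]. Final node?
(-3, -5, -8, -1, 4, -1)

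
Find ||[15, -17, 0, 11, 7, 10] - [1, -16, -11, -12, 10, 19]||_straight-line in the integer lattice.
30.6105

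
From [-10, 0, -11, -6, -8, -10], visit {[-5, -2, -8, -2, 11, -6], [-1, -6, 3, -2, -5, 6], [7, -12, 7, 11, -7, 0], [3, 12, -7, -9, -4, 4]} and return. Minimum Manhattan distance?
242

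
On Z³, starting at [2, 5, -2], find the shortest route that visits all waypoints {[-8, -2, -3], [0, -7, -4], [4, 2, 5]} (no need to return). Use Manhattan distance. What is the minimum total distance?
48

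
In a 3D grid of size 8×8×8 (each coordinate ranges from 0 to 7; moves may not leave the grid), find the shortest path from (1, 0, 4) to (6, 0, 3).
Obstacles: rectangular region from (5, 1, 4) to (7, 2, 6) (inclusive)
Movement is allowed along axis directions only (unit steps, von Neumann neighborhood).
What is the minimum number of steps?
6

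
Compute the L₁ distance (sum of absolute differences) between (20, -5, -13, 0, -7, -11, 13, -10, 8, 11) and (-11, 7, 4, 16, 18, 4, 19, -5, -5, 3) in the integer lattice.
148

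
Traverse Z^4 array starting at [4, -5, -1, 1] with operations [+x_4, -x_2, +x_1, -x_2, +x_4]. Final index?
(5, -7, -1, 3)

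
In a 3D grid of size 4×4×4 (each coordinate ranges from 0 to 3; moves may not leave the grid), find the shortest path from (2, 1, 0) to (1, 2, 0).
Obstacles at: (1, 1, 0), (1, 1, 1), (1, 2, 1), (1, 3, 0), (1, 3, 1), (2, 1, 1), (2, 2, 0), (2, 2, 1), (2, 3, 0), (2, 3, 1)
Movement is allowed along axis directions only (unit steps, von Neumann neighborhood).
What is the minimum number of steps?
6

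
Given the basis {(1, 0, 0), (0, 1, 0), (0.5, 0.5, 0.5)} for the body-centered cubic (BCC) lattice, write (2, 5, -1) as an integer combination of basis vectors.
3b₁ + 6b₂ - 2b₃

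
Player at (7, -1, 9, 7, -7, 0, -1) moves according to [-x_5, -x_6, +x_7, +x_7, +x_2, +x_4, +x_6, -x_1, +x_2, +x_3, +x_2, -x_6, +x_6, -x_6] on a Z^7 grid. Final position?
(6, 2, 10, 8, -8, -1, 1)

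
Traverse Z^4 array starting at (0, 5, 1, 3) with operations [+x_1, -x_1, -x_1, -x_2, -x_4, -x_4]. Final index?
(-1, 4, 1, 1)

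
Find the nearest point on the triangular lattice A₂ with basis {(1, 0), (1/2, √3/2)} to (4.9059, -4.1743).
(4.5, -4.33)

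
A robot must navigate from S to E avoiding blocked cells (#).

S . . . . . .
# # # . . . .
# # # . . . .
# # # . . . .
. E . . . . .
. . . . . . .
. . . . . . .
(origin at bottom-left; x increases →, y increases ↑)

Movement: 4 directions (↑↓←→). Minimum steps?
9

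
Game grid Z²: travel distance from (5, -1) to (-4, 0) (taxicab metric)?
10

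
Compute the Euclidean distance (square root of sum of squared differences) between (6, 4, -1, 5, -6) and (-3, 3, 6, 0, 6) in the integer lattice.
17.3205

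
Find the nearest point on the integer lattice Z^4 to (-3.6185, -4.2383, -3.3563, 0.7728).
(-4, -4, -3, 1)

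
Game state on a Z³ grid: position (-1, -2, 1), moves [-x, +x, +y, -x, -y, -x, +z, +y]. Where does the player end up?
(-3, -1, 2)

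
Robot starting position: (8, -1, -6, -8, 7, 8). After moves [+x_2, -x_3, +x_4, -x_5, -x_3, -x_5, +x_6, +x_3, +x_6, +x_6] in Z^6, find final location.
(8, 0, -7, -7, 5, 11)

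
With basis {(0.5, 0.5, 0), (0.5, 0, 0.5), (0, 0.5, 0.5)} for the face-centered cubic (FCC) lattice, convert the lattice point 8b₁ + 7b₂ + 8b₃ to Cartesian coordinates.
(7.5, 8, 7.5)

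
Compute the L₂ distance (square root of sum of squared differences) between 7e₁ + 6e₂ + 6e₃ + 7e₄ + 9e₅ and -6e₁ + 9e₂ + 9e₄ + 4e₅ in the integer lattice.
15.5885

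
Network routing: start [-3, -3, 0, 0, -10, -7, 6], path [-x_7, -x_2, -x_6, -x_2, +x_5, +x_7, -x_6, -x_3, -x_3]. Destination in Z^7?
(-3, -5, -2, 0, -9, -9, 6)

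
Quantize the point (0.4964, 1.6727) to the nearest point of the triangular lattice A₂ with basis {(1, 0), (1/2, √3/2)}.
(0, 1.732)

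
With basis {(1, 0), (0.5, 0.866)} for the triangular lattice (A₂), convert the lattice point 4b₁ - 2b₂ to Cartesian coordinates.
(3, -1.732)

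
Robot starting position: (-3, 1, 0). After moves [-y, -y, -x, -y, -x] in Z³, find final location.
(-5, -2, 0)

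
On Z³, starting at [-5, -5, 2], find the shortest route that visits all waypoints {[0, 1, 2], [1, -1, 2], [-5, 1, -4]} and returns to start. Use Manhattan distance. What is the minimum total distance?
36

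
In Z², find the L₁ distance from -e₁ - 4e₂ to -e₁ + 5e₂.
9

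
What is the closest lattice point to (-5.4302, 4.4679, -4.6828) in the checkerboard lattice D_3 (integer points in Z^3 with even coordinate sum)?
(-5, 4, -5)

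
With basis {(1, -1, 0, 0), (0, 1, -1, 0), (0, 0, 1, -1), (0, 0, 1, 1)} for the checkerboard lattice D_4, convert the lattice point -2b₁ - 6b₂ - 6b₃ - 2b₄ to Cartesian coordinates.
(-2, -4, -2, 4)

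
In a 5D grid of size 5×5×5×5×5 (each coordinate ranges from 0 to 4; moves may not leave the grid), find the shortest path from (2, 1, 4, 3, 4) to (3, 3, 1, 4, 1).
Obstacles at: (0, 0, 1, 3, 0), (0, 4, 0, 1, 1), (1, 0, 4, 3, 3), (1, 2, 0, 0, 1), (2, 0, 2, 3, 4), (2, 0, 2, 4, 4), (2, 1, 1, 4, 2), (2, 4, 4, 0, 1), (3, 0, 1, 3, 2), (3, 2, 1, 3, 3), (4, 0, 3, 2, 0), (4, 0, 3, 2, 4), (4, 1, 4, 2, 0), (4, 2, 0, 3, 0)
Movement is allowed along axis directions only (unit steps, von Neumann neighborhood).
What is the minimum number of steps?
10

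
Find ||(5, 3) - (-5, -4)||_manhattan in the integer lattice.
17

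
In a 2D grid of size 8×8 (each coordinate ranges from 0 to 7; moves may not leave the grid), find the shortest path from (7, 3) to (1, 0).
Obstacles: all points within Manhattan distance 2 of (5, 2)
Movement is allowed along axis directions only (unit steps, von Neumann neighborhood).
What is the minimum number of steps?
13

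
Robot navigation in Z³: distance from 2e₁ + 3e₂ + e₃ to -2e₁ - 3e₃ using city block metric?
11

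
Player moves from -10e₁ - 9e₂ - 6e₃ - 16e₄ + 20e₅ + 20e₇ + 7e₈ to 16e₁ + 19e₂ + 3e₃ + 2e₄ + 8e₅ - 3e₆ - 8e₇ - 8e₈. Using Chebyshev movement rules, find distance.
28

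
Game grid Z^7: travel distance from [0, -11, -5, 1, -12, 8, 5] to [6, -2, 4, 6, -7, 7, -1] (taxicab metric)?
41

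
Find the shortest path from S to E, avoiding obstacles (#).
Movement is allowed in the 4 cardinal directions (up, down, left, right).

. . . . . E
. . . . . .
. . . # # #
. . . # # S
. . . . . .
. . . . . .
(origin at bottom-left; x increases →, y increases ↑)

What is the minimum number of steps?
11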